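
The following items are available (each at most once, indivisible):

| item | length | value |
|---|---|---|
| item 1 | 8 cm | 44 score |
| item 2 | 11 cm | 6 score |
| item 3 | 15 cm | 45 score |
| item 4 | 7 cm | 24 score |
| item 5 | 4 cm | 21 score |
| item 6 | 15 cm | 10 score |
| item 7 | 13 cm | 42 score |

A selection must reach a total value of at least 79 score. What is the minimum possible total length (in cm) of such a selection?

Subsets with value ≥ 79, sorted by total length:
- item 1+item 4+item 5: length 19, value 89
- item 1+item 7: length 21, value 86
- item 1+item 3: length 23, value 89
- item 4+item 5+item 7: length 24, value 87
Minimum length: 19 cm.

19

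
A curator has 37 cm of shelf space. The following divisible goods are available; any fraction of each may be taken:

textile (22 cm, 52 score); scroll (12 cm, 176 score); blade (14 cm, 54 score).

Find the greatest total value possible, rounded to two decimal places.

Take in order of value per unit:
- scroll (176/12 per unit): all 12 → value 176, running total 176.00
- blade (54/14 per unit): all 14 → value 54, running total 230.00
- textile (52/22 per unit): 11 of 22 → value 11×52/22 = 26.0000, running total 256.00
Total 256.00.

256.00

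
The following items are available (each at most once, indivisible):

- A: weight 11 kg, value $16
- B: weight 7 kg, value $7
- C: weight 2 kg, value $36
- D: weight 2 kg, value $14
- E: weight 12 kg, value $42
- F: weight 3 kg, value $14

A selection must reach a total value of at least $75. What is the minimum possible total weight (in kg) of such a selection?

Subsets with value ≥ 75, sorted by total weight:
- C+E: weight 14, value 78
- C+D+E: weight 16, value 92
Minimum weight: 14 kg.

14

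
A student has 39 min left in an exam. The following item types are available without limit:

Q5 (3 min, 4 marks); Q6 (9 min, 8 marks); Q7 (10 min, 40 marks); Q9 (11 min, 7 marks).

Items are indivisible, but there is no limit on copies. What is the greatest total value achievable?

132 marks

Best value-per-unit is Q7 at 40/10; filling with it alone gives 3×40 = 120.
Optimal mix: 3×Q5 + 3×Q7 → time 39, value 132.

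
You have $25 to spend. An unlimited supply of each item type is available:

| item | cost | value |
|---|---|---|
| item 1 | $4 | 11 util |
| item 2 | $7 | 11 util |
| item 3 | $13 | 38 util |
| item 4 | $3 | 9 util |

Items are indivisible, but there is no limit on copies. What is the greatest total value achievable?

74 util

Best value-per-unit is item 4 at 9/3; filling with it alone gives 8×9 = 72.
Optimal mix: 1×item 1 + 7×item 4 → cost 25, value 74.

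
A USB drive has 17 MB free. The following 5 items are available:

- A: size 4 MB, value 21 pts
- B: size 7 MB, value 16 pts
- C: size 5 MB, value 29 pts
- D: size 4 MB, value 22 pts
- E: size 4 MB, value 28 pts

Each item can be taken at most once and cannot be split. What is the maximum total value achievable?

100 pts

Check high-value combinations within 17 MB:
- A+C+D+E: size 4+5+4+4=17, value 21+29+22+28=100
- C+D+E: size 5+4+4=13, value 29+22+28=79
- A+C+E: size 4+5+4=13, value 21+29+28=78
Best: 100 pts.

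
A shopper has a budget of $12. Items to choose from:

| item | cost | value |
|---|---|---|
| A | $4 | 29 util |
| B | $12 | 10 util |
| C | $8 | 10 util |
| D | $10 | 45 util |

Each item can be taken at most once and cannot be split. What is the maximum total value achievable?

Check high-value combinations within $12:
- D: cost 10, value 45
- A+C: cost 4+8=12, value 29+10=39
- A: cost 4, value 29
Best: 45 util.

45 util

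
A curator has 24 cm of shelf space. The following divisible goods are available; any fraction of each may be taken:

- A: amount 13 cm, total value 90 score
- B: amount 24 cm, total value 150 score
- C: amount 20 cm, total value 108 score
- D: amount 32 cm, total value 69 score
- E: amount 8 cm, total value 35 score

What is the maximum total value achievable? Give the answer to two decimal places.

158.75

Take in order of value per unit:
- A (90/13 per unit): all 13 → value 90, running total 90.00
- B (150/24 per unit): 11 of 24 → value 11×150/24 = 68.7500, running total 158.75
Total 158.75.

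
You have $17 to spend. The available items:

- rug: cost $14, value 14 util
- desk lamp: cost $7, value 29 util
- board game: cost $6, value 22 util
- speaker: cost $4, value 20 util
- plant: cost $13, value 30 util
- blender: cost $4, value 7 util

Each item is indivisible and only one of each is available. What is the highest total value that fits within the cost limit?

71 util

Check high-value combinations within $17:
- desk lamp+board game+speaker: cost 7+6+4=17, value 29+22+20=71
- desk lamp+board game+blender: cost 7+6+4=17, value 29+22+7=58
- desk lamp+speaker+blender: cost 7+4+4=15, value 29+20+7=56
Best: 71 util.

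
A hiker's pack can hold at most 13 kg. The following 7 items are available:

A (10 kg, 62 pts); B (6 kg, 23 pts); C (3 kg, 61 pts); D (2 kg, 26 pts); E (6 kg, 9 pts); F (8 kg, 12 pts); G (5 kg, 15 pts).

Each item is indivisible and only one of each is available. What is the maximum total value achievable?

123 pts

This is a 0/1 knapsack; check combinations near the capacity.
- A+C: weight 10+3=13, value 62+61=123
- B+C+D: weight 6+3+2=11, value 23+61+26=110
- C+D+G: weight 3+2+5=10, value 61+26+15=102
- C+D+F: weight 3+2+8=13, value 61+26+12=99
- C+D+E: weight 3+2+6=11, value 61+26+9=96
Best: 123 pts.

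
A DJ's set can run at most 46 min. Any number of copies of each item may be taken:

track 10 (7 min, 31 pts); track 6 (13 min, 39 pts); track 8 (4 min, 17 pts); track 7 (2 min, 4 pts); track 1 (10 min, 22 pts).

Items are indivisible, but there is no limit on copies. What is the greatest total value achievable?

203 pts

Best value-per-unit is track 10 at 31/7; filling with it alone gives 6×31 = 186.
Optimal mix: 6×track 10 + 1×track 8 → duration 46, value 203.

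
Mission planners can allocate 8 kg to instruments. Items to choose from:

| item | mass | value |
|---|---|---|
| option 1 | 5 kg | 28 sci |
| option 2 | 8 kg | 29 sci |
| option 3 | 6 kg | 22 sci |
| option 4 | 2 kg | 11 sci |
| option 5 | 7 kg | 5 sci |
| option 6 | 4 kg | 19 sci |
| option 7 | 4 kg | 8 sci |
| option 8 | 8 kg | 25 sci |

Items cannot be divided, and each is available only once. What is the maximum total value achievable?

39 sci

Check high-value combinations within 8 kg:
- option 1+option 4: mass 5+2=7, value 28+11=39
- option 3+option 4: mass 6+2=8, value 22+11=33
- option 4+option 6: mass 2+4=6, value 11+19=30
- option 2: mass 8, value 29
- option 1: mass 5, value 28
Best: 39 sci.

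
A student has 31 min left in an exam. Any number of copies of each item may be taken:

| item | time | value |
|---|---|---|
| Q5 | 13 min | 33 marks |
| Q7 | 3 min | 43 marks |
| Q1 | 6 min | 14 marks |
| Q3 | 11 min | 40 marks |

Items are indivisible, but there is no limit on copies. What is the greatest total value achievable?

Best value-per-unit is Q7 at 43/3, and filling with it alone uses time 10×3=30. No mix of the others beats 10×43 = 430.

430 marks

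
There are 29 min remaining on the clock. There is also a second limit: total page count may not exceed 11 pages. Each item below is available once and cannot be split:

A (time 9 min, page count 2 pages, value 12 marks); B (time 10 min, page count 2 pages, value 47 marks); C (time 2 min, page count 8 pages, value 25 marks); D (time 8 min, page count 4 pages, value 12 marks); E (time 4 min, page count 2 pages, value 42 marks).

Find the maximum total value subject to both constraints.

101 marks

Feasible sets respecting both limits:
- A+B+E: time 23, page count 6, value 101
- B+D+E: time 22, page count 8, value 101
- B+E: time 14, page count 4, value 89
- B+C: time 12, page count 10, value 72
Best: 101 marks.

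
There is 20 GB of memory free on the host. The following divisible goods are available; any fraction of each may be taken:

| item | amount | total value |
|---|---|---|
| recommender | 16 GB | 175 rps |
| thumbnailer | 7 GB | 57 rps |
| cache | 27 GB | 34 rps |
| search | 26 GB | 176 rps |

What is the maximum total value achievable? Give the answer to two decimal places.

207.57

Take in order of value per unit:
- recommender (175/16 per unit): all 16 → value 175, running total 175.00
- thumbnailer (57/7 per unit): 4 of 7 → value 4×57/7 = 32.5714, running total 207.57
Total 207.57.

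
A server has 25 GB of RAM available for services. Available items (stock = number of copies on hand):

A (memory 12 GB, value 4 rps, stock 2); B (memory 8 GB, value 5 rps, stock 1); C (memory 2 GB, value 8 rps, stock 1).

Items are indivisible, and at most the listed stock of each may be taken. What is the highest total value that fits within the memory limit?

Top feasible selections:
- 1×A + 1×B + 1×C: memory 22, value 17
- 1×B + 1×C: memory 10, value 13
- 1×A + 1×C: memory 14, value 12
Best: 17 rps.

17 rps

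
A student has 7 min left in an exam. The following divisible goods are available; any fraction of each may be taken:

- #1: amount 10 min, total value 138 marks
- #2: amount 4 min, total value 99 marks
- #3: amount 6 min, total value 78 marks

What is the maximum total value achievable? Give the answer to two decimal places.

Take in order of value per unit:
- #2 (99/4 per unit): all 4 → value 99, running total 99.00
- #1 (138/10 per unit): 3 of 10 → value 3×138/10 = 41.4000, running total 140.40
Total 140.40.

140.40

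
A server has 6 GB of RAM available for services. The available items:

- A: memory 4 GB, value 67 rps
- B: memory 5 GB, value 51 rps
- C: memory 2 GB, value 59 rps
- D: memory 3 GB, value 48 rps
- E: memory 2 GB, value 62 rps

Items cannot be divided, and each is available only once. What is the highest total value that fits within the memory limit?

Check high-value combinations within 6 GB:
- A+E: memory 4+2=6, value 67+62=129
- A+C: memory 4+2=6, value 67+59=126
- C+E: memory 2+2=4, value 59+62=121
- D+E: memory 3+2=5, value 48+62=110
Best: 129 rps.

129 rps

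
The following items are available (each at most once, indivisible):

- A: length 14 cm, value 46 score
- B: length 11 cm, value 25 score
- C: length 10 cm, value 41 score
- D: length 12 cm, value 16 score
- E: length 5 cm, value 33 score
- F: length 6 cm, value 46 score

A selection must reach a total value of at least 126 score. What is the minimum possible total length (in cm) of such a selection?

Subsets with value ≥ 126, sorted by total length:
- A+C+F: length 30, value 133
- B+C+E+F: length 32, value 145
- C+D+E+F: length 33, value 136
Minimum length: 30 cm.

30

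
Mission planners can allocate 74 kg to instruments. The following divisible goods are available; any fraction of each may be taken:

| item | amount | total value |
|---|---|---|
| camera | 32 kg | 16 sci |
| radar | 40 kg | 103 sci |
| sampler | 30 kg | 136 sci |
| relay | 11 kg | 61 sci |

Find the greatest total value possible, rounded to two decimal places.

Take in order of value per unit:
- relay (61/11 per unit): all 11 → value 61, running total 61.00
- sampler (136/30 per unit): all 30 → value 136, running total 197.00
- radar (103/40 per unit): 33 of 40 → value 33×103/40 = 84.9750, running total 281.98
Total 281.98.

281.98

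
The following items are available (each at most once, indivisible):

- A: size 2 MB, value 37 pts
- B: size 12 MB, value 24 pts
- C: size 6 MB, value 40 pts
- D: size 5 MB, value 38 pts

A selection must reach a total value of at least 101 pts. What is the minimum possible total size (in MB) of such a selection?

Subsets with value ≥ 101, sorted by total size:
- A+C+D: size 13, value 115
- A+B+C: size 20, value 101
Minimum size: 13 MB.

13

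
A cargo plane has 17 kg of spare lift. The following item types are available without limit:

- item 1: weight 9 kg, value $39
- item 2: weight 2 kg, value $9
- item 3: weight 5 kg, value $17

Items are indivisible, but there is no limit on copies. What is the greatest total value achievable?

$75

Best value-per-unit is item 2 at 9/2; filling with it alone gives 8×9 = 72.
Optimal mix: 1×item 1 + 4×item 2 → weight 17, value 75.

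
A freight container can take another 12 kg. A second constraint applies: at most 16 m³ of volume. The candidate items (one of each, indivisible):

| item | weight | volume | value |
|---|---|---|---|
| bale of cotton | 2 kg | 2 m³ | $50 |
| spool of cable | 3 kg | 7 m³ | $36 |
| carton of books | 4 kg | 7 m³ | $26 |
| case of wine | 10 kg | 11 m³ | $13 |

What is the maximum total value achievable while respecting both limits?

Feasible sets respecting both limits:
- bale of cotton+spool of cable+carton of books: weight 9, volume 16, value 112
- bale of cotton+spool of cable: weight 5, volume 9, value 86
- bale of cotton+carton of books: weight 6, volume 9, value 76
- bale of cotton+case of wine: weight 12, volume 13, value 63
Best: $112.

$112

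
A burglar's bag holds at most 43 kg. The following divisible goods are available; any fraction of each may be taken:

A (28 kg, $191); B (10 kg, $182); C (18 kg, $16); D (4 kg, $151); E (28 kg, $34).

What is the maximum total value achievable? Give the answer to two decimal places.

525.21

Take in order of value per unit:
- D (151/4 per unit): all 4 → value 151, running total 151.00
- B (182/10 per unit): all 10 → value 182, running total 333.00
- A (191/28 per unit): all 28 → value 191, running total 524.00
- E (34/28 per unit): 1 of 28 → value 1×34/28 = 1.2143, running total 525.21
Total 525.21.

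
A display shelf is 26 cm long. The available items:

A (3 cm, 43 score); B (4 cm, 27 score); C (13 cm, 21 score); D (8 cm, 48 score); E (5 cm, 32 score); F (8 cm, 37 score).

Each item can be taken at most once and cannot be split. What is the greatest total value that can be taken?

160 score

Check high-value combinations within 26 cm:
- A+D+E+F: length 3+8+5+8=24, value 43+48+32+37=160
- A+B+D+F: length 3+4+8+8=23, value 43+27+48+37=155
- A+B+D+E: length 3+4+8+5=20, value 43+27+48+32=150
- B+D+E+F: length 4+8+5+8=25, value 27+48+32+37=144
- A+B+E+F: length 3+4+5+8=20, value 43+27+32+37=139
Best: 160 score.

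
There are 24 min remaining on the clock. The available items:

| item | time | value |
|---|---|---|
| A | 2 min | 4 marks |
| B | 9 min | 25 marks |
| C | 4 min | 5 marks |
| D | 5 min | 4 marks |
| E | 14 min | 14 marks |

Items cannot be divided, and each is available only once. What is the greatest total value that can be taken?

Check high-value combinations within 24 min:
- B+E: time 9+14=23, value 25+14=39
- A+B+C+D: time 2+9+4+5=20, value 4+25+5+4=38
- A+B+C: time 2+9+4=15, value 4+25+5=34
- B+C+D: time 9+4+5=18, value 25+5+4=34
- A+B+D: time 2+9+5=16, value 4+25+4=33
Best: 39 marks.

39 marks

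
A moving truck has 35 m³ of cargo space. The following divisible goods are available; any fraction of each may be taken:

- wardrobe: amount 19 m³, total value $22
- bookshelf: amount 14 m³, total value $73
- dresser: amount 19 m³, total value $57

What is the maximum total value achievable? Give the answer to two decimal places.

Take in order of value per unit:
- bookshelf (73/14 per unit): all 14 → value 73, running total 73.00
- dresser (57/19 per unit): all 19 → value 57, running total 130.00
- wardrobe (22/19 per unit): 2 of 19 → value 2×22/19 = 2.3158, running total 132.32
Total 132.32.

132.32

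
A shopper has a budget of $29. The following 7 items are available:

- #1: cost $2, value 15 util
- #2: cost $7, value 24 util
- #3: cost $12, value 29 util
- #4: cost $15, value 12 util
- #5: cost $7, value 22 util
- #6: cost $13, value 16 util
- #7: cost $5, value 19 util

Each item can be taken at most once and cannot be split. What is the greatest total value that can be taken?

90 util

Check high-value combinations within $29:
- #1+#2+#3+#5: cost 2+7+12+7=28, value 15+24+29+22=90
- #1+#2+#3+#7: cost 2+7+12+5=26, value 15+24+29+19=87
- #1+#3+#5+#7: cost 2+12+7+5=26, value 15+29+22+19=85
- #1+#2+#5+#7: cost 2+7+7+5=21, value 15+24+22+19=80
- #1+#2+#5+#6: cost 2+7+7+13=29, value 15+24+22+16=77
Best: 90 util.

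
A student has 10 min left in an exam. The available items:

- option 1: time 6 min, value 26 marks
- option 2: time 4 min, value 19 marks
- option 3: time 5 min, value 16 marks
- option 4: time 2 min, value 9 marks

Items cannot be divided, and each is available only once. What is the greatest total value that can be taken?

This is a 0/1 knapsack; check combinations near the capacity.
- option 1+option 2: time 6+4=10, value 26+19=45
- option 1+option 4: time 6+2=8, value 26+9=35
- option 2+option 3: time 4+5=9, value 19+16=35
- option 2+option 4: time 4+2=6, value 19+9=28
- option 1: time 6, value 26
Best: 45 marks.

45 marks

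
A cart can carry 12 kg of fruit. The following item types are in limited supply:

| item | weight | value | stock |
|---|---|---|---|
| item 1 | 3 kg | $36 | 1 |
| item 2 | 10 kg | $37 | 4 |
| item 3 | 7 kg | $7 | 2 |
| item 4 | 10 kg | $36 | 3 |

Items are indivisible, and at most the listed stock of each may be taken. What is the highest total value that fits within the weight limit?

Best selections within weight 12 and stock limits:
- 1×item 1 + 1×item 3: weight 10, value 43
- 1×item 2: weight 10, value 37
- 1×item 1: weight 3, value 36
Best: $43.

$43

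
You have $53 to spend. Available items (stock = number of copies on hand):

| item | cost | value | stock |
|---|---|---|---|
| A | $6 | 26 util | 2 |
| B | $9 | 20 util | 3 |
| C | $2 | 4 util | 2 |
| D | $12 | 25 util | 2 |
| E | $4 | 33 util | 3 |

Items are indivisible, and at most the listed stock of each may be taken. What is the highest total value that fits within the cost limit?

Top feasible selections:
- 2×A + 3×B + 1×C + 3×E: cost 53, value 215
- 2×A + 3×B + 3×E: cost 51, value 211
- 2×A + 2×C + 2×D + 3×E: cost 52, value 209
- 2×A + 1×C + 2×D + 3×E: cost 50, value 205
Best: 215 util.

215 util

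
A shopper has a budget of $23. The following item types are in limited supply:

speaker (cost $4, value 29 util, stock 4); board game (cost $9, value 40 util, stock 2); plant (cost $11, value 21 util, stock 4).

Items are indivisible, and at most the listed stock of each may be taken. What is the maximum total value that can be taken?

127 util

Best selections within cost 23 and stock limits:
- 3×speaker + 1×board game: cost 21, value 127
- 4×speaker: cost 16, value 116
- 1×speaker + 2×board game: cost 22, value 109
Best: 127 util.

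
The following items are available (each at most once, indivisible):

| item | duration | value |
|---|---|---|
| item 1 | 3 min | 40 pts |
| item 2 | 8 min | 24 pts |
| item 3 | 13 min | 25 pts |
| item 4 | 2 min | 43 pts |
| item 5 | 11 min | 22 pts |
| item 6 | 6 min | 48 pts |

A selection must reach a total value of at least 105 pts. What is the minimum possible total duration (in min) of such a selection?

11

Subsets with value ≥ 105, sorted by total duration:
- item 1+item 4+item 6: duration 11, value 131
- item 1+item 2+item 4: duration 13, value 107
- item 2+item 4+item 6: duration 16, value 115
- item 1+item 4+item 5: duration 16, value 105
Minimum duration: 11 min.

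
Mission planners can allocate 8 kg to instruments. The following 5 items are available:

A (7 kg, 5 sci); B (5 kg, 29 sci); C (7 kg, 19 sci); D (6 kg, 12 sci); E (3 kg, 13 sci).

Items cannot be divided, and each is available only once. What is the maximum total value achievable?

42 sci

Check high-value combinations within 8 kg:
- B+E: mass 5+3=8, value 29+13=42
- B: mass 5, value 29
- C: mass 7, value 19
Best: 42 sci.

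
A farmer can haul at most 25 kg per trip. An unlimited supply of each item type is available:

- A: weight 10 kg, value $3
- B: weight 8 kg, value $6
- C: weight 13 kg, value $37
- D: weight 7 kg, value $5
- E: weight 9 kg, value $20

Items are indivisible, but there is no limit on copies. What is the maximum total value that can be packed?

$57

Best value-per-unit is C at 37/13; filling with it alone gives 1×37 = 37.
Optimal mix: 1×C + 1×E → weight 22, value 57.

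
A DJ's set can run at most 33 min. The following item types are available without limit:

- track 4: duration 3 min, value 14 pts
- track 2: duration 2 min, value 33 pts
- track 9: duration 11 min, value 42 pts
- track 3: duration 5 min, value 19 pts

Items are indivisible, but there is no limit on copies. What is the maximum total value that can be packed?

Best value-per-unit is track 2 at 33/2, and filling with it alone uses duration 16×2=32. No mix of the others beats 16×33 = 528.

528 pts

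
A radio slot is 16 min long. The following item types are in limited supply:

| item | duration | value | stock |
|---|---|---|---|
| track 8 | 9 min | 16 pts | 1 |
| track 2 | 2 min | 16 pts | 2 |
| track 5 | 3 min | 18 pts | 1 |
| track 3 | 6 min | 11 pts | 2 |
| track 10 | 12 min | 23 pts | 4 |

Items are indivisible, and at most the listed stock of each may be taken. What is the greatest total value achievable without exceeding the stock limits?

66 pts

Top feasible selections:
- 1×track 8 + 2×track 2 + 1×track 5: duration 16, value 66
- 2×track 2 + 1×track 5 + 1×track 3: duration 13, value 61
- 2×track 2 + 1×track 10: duration 16, value 55
- 2×track 2 + 2×track 3: duration 16, value 54
Best: 66 pts.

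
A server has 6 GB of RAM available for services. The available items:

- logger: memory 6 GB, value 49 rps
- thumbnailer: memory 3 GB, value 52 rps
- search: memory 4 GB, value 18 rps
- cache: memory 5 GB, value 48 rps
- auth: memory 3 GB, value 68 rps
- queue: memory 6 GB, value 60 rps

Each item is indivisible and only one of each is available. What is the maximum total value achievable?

Check high-value combinations within 6 GB:
- thumbnailer+auth: memory 3+3=6, value 52+68=120
- auth: memory 3, value 68
- queue: memory 6, value 60
Best: 120 rps.

120 rps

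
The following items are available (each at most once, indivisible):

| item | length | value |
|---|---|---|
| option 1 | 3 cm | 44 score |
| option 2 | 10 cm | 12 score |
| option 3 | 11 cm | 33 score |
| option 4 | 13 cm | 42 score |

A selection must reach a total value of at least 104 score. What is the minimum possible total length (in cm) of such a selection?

Subsets with value ≥ 104, sorted by total length:
- option 1+option 3+option 4: length 27, value 119
- option 1+option 2+option 3+option 4: length 37, value 131
Minimum length: 27 cm.

27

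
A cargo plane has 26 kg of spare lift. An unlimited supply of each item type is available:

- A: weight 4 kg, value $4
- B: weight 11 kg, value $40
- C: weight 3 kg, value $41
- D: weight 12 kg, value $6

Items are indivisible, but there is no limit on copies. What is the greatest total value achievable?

$328

Best value-per-unit is C at 41/3, and filling with it alone uses weight 8×3=24. No mix of the others beats 8×41 = 328.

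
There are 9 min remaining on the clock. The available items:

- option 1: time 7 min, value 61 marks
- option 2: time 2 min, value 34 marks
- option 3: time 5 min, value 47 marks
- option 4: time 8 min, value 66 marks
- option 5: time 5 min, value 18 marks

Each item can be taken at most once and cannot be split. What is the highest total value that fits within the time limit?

Check high-value combinations within 9 min:
- option 1+option 2: time 7+2=9, value 61+34=95
- option 2+option 3: time 2+5=7, value 34+47=81
- option 4: time 8, value 66
- option 1: time 7, value 61
- option 2+option 5: time 2+5=7, value 34+18=52
Best: 95 marks.

95 marks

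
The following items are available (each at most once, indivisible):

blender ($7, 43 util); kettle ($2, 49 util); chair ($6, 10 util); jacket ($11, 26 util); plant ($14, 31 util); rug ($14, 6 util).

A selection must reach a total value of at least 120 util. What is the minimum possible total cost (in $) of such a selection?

Subsets with value ≥ 120, sorted by total cost:
- blender+kettle+plant: cost 23, value 123
- blender+kettle+chair+jacket: cost 26, value 128
- blender+kettle+chair+plant: cost 29, value 133
- blender+kettle+jacket+plant: cost 34, value 149
Minimum cost: 23 $.

23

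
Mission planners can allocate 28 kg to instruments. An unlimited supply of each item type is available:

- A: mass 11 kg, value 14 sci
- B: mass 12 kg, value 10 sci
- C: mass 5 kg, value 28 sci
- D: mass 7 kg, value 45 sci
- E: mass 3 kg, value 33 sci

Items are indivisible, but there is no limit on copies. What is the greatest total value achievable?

Best value-per-unit is E at 33/3, and filling with it alone uses mass 9×3=27. No mix of the others beats 9×33 = 297.

297 sci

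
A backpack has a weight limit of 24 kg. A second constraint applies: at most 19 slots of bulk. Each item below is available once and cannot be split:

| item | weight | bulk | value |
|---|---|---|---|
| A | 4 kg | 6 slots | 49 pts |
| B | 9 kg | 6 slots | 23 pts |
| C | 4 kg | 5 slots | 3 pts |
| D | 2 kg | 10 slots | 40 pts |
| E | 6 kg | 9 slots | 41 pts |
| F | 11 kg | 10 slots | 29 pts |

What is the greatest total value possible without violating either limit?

Feasible sets respecting both limits:
- A+E: weight 10, bulk 15, value 90
- A+D: weight 6, bulk 16, value 89
- D+E: weight 8, bulk 19, value 81
- A+F: weight 15, bulk 16, value 78
Best: 90 pts.

90 pts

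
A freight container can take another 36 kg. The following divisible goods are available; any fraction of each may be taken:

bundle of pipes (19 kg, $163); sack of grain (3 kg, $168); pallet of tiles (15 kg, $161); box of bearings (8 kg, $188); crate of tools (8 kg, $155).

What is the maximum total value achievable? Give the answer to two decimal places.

Take in order of value per unit:
- sack of grain (168/3 per unit): all 3 → value 168, running total 168.00
- box of bearings (188/8 per unit): all 8 → value 188, running total 356.00
- crate of tools (155/8 per unit): all 8 → value 155, running total 511.00
- pallet of tiles (161/15 per unit): all 15 → value 161, running total 672.00
- bundle of pipes (163/19 per unit): 2 of 19 → value 2×163/19 = 17.1579, running total 689.16
Total 689.16.

689.16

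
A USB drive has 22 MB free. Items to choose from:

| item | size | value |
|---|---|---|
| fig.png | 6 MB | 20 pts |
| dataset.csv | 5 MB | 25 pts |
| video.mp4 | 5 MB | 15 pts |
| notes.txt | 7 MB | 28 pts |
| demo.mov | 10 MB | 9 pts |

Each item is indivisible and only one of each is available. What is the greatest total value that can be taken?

73 pts

This is a 0/1 knapsack; check combinations near the capacity.
- fig.png+dataset.csv+notes.txt: size 6+5+7=18, value 20+25+28=73
- dataset.csv+video.mp4+notes.txt: size 5+5+7=17, value 25+15+28=68
- fig.png+video.mp4+notes.txt: size 6+5+7=18, value 20+15+28=63
- dataset.csv+notes.txt+demo.mov: size 5+7+10=22, value 25+28+9=62
Best: 73 pts.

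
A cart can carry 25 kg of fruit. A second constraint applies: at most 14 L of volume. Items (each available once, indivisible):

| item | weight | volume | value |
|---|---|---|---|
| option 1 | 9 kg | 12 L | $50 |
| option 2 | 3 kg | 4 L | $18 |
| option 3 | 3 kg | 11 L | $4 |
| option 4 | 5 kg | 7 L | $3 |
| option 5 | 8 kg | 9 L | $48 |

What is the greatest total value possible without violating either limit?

Feasible sets respecting both limits:
- option 2+option 5: weight 11, volume 13, value 66
- option 1: weight 9, volume 12, value 50
- option 5: weight 8, volume 9, value 48
Best: $66.

$66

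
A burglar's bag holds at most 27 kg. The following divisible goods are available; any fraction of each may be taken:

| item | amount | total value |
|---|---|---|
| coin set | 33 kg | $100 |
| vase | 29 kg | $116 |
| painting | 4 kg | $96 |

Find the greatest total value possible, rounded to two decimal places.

188.00

Take in order of value per unit:
- painting (96/4 per unit): all 4 → value 96, running total 96.00
- vase (116/29 per unit): 23 of 29 → value 23×116/29 = 92.0000, running total 188.00
Total 188.00.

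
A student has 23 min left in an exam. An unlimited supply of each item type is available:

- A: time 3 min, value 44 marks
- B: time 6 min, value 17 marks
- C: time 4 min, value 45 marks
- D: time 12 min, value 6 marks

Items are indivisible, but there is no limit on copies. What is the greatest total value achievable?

Best value-per-unit is A at 44/3; filling with it alone gives 7×44 = 308.
Optimal mix: 5×A + 2×C → time 23, value 310.

310 marks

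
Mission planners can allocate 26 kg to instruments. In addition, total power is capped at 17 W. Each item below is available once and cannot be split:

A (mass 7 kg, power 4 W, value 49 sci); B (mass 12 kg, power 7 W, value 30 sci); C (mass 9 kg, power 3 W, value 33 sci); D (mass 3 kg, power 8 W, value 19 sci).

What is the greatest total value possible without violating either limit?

101 sci

Feasible sets respecting both limits:
- A+C+D: mass 19, power 15, value 101
- A+C: mass 16, power 7, value 82
- A+B: mass 19, power 11, value 79
Best: 101 sci.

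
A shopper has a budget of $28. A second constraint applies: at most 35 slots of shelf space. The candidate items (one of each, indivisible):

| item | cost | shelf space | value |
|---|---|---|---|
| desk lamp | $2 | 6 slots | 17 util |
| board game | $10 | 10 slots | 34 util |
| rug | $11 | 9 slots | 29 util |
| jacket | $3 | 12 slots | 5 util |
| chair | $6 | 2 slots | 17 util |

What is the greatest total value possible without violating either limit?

80 util

Feasible sets respecting both limits:
- desk lamp+board game+rug: cost 23, shelf space 25, value 80
- board game+rug+chair: cost 27, shelf space 21, value 80
- desk lamp+board game+jacket+chair: cost 21, shelf space 30, value 73
- board game+rug+jacket: cost 24, shelf space 31, value 68
Best: 80 util.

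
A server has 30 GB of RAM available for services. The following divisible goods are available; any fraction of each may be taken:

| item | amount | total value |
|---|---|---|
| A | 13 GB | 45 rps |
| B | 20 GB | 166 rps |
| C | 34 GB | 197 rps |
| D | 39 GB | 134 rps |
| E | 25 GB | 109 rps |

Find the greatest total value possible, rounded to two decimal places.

Take in order of value per unit:
- B (166/20 per unit): all 20 → value 166, running total 166.00
- C (197/34 per unit): 10 of 34 → value 10×197/34 = 57.9412, running total 223.94
Total 223.94.

223.94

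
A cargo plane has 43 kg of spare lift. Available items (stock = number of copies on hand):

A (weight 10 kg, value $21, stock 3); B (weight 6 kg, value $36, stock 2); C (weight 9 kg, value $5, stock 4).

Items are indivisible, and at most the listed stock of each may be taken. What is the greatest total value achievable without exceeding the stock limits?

Best selections within weight 43 and stock limits:
- 3×A + 2×B: weight 42, value 135
- 2×A + 2×B + 1×C: weight 41, value 119
- 2×A + 2×B: weight 32, value 114
Best: $135.

$135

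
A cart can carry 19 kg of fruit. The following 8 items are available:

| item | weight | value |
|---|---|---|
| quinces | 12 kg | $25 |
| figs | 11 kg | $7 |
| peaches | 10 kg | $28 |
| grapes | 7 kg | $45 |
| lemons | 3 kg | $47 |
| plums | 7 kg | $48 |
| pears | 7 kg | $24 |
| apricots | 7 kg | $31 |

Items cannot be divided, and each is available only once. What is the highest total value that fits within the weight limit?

$140

Check high-value combinations within 19 kg:
- grapes+lemons+plums: weight 7+3+7=17, value 45+47+48=140
- lemons+plums+apricots: weight 3+7+7=17, value 47+48+31=126
- grapes+lemons+apricots: weight 7+3+7=17, value 45+47+31=123
Best: $140.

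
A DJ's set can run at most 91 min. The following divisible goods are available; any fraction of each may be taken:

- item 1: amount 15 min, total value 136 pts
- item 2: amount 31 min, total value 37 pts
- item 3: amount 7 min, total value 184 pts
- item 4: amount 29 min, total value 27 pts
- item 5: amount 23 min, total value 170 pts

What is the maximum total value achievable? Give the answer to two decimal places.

Take in order of value per unit:
- item 3 (184/7 per unit): all 7 → value 184, running total 184.00
- item 1 (136/15 per unit): all 15 → value 136, running total 320.00
- item 5 (170/23 per unit): all 23 → value 170, running total 490.00
- item 2 (37/31 per unit): all 31 → value 37, running total 527.00
- item 4 (27/29 per unit): 15 of 29 → value 15×27/29 = 13.9655, running total 540.97
Total 540.97.

540.97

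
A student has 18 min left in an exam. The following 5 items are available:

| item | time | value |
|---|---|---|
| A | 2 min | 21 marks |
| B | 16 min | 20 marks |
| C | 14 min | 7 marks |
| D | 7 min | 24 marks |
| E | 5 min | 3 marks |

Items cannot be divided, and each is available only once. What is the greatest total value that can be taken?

48 marks

Check high-value combinations within 18 min:
- A+D+E: time 2+7+5=14, value 21+24+3=48
- A+D: time 2+7=9, value 21+24=45
- A+B: time 2+16=18, value 21+20=41
- A+C: time 2+14=16, value 21+7=28
- D+E: time 7+5=12, value 24+3=27
Best: 48 marks.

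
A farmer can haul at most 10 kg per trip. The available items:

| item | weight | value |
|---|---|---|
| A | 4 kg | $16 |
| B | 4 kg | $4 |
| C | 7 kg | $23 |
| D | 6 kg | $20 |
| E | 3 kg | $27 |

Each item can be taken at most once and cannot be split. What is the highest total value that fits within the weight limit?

$50

Check high-value combinations within 10 kg:
- C+E: weight 7+3=10, value 23+27=50
- D+E: weight 6+3=9, value 20+27=47
- A+E: weight 4+3=7, value 16+27=43
- A+D: weight 4+6=10, value 16+20=36
- B+E: weight 4+3=7, value 4+27=31
Best: $50.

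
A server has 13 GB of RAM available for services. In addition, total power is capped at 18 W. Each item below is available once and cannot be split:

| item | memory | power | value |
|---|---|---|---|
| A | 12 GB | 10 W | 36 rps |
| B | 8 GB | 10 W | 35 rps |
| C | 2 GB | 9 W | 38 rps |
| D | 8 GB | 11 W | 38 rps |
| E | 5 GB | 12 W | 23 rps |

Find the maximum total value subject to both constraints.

38 rps

Feasible sets respecting both limits:
- C: memory 2, power 9, value 38
- D: memory 8, power 11, value 38
- A: memory 12, power 10, value 36
Best: 38 rps.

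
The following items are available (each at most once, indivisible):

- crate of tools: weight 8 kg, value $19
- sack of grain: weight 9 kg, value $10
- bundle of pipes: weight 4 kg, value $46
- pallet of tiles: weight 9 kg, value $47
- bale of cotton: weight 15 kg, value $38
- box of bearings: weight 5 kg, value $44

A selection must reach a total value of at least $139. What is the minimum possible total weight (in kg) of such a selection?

26

Subsets with value ≥ 139, sorted by total weight:
- crate of tools+bundle of pipes+pallet of tiles+box of bearings: weight 26, value 156
- sack of grain+bundle of pipes+pallet of tiles+box of bearings: weight 27, value 147
- crate of tools+bundle of pipes+bale of cotton+box of bearings: weight 32, value 147
- bundle of pipes+pallet of tiles+bale of cotton+box of bearings: weight 33, value 175
Minimum weight: 26 kg.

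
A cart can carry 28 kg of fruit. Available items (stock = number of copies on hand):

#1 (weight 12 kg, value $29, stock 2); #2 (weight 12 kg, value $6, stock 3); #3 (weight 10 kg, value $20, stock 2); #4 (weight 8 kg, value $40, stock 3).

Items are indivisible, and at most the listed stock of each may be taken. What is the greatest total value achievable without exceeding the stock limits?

$120

Top feasible selections:
- 3×#4: weight 24, value 120
- 1×#1 + 2×#4: weight 28, value 109
Best: $120.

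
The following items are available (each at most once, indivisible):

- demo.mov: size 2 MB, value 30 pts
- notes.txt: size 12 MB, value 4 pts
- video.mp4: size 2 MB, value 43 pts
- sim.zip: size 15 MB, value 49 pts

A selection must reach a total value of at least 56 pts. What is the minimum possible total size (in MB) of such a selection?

4

Subsets with value ≥ 56, sorted by total size:
- demo.mov+video.mp4: size 4, value 73
- demo.mov+notes.txt+video.mp4: size 16, value 77
Minimum size: 4 MB.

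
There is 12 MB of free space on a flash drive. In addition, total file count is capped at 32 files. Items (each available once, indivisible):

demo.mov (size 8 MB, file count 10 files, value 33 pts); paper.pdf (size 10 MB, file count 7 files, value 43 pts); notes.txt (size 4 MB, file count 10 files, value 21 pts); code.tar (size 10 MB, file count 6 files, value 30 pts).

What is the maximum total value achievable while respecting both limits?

Feasible sets respecting both limits:
- demo.mov+notes.txt: size 12, file count 20, value 54
- paper.pdf: size 10, file count 7, value 43
- demo.mov: size 8, file count 10, value 33
Best: 54 pts.

54 pts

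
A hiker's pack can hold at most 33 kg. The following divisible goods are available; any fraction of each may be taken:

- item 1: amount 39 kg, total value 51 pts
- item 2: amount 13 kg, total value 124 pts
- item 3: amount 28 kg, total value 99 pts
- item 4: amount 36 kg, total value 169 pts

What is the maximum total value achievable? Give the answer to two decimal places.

217.89

Take in order of value per unit:
- item 2 (124/13 per unit): all 13 → value 124, running total 124.00
- item 4 (169/36 per unit): 20 of 36 → value 20×169/36 = 93.8889, running total 217.89
Total 217.89.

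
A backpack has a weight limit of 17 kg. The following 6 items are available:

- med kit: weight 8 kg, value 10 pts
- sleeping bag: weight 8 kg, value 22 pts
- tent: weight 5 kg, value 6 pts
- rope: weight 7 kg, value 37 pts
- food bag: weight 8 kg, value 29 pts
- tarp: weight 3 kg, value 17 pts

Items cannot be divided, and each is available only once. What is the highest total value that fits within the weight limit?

66 pts

This is a 0/1 knapsack; check combinations near the capacity.
- rope+food bag: weight 7+8=15, value 37+29=66
- tent+rope+tarp: weight 5+7+3=15, value 6+37+17=60
- sleeping bag+rope: weight 8+7=15, value 22+37=59
- rope+tarp: weight 7+3=10, value 37+17=54
- tent+food bag+tarp: weight 5+8+3=16, value 6+29+17=52
Best: 66 pts.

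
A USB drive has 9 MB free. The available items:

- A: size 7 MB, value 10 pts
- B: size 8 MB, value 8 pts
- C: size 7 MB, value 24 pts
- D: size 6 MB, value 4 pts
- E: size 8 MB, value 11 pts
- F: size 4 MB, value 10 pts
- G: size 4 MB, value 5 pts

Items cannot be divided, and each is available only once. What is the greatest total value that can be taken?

24 pts

This is a 0/1 knapsack; check combinations near the capacity.
- C: size 7, value 24
- F+G: size 4+4=8, value 10+5=15
- E: size 8, value 11
- F: size 4, value 10
- A: size 7, value 10
Best: 24 pts.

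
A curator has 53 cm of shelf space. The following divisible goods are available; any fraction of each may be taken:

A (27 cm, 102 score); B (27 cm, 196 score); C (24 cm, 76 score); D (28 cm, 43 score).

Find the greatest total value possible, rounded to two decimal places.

294.22

Take in order of value per unit:
- B (196/27 per unit): all 27 → value 196, running total 196.00
- A (102/27 per unit): 26 of 27 → value 26×102/27 = 98.2222, running total 294.22
Total 294.22.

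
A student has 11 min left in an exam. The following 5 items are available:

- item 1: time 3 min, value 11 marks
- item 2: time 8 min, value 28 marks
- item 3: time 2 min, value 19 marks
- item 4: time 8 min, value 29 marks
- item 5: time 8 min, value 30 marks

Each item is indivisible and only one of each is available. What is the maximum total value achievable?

Check high-value combinations within 11 min:
- item 3+item 5: time 2+8=10, value 19+30=49
- item 3+item 4: time 2+8=10, value 19+29=48
- item 2+item 3: time 8+2=10, value 28+19=47
- item 1+item 5: time 3+8=11, value 11+30=41
Best: 49 marks.

49 marks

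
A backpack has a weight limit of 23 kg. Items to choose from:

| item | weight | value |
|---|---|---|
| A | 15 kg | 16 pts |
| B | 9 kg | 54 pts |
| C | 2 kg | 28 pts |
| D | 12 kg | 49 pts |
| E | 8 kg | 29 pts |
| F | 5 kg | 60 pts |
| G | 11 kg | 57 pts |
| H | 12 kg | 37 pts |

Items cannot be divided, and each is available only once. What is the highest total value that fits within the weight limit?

145 pts

Check high-value combinations within 23 kg:
- C+F+G: weight 2+5+11=18, value 28+60+57=145
- B+E+F: weight 9+8+5=22, value 54+29+60=143
- B+C+F: weight 9+2+5=16, value 54+28+60=142
Best: 145 pts.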